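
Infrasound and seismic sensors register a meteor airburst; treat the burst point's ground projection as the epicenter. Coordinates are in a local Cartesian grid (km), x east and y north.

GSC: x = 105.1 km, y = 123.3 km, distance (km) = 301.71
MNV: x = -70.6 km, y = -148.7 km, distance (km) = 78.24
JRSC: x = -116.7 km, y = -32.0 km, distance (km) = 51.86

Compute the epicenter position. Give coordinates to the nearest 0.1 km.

Circle about each station: (x − 105.1)² + (y − 123.3)² = 301.71²; (x + 70.6)² + (y + 148.7)² = 78.24²; (x + 116.7)² + (y + 32.0)² = 51.86².
Subtracting the GSC equation from the MNV and JRSC equations removes the quadratic terms:
-351.4 x − 544.0 y = 85754.58
-443.6 x − 310.6 y = 76733.45
Solving the 2×2 system: x ≈ -114.3, y ≈ -83.8 km.
Check against GSC (with the unrounded x, y): √((x − 105.1)²+(y − 123.3)²) = 301.71 ≈ 301.71 km. ✓

(-114.3, -83.8)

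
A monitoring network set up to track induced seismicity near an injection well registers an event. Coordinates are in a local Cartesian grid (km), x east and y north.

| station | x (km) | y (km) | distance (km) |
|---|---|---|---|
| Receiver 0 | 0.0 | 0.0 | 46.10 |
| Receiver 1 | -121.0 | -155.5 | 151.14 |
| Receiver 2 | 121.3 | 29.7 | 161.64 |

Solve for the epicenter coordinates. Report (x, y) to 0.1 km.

Circle about each station: x² + y² = 46.10²; (x + 121.0)² + (y + 155.5)² = 151.14²; (x − 121.3)² + (y − 29.7)² = 161.64².
Subtracting the Receiver 0 equation from the Receiver 1 and Receiver 2 equations removes the quadratic terms:
-242.0 x − 311.0 y = 18103.16
242.6 x + 59.4 y = -8406.50
Solving the 2×2 system: x ≈ -25.2, y ≈ -38.6 km.

-25.2 km east, -38.6 km north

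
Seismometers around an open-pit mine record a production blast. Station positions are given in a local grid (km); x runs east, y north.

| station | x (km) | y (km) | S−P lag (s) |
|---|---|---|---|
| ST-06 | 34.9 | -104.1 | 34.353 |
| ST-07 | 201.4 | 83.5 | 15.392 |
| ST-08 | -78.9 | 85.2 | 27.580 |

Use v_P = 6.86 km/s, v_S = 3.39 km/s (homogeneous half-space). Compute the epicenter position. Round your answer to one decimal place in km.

(103.4, 115.7)

Distance from S−P lag: d = Δt · v_P v_S / (v_P − v_S) = Δt · (6.86·3.39)/(6.86−3.39) ≈ 6.7018·Δt.
So d_ST-06 = 230.23, d_ST-07 = 103.15, d_ST-08 = 184.84 km.
Circle about each station: (x − 34.9)² + (y + 104.1)² = 230.23²; (x − 201.4)² + (y − 83.5)² = 103.15²; (x + 78.9)² + (y − 85.2)² = 184.84².
Subtracting the ST-06 equation from the ST-07 and ST-08 equations removes the quadratic terms:
333.0 x + 375.2 y = 77845.32
-227.6 x + 378.6 y = 20269.46
Solving the 2×2 system: x ≈ 103.4, y ≈ 115.7 km.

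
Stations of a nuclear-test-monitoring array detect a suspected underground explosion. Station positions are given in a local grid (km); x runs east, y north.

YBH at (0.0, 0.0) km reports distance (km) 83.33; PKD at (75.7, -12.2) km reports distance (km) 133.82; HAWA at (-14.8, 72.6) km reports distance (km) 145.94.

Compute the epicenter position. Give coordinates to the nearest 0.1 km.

(-44.9, -70.2)

Circle about each station: x² + y² = 83.33²; (x − 75.7)² + (y + 12.2)² = 133.82²; (x + 14.8)² + (y − 72.6)² = 145.94².
Subtracting pairs of circle equations eliminates x²+y² and gives linear equations (the radical axes):
151.4 x − 24.4 y = -5084.57
-29.6 x + 145.2 y = -8864.79
Solving the 2×2 system: x ≈ -44.9, y ≈ -70.2 km.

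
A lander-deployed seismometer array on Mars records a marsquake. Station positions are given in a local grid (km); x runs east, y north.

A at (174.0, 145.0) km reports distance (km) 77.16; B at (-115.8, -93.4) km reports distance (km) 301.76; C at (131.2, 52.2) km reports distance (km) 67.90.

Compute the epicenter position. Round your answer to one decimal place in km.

(103.3, 114.1)

Circle about each station: (x − 174.0)² + (y − 145.0)² = 77.16²; (x + 115.8)² + (y + 93.4)² = 301.76²; (x − 131.2)² + (y − 52.2)² = 67.90².
Subtracting pairs of circle equations eliminates x²+y² and gives linear equations (the radical axes):
-579.6 x − 476.8 y = -114273.23
-85.6 x − 185.6 y = -30019.46
Solving the 2×2 system: x ≈ 103.3, y ≈ 114.1 km.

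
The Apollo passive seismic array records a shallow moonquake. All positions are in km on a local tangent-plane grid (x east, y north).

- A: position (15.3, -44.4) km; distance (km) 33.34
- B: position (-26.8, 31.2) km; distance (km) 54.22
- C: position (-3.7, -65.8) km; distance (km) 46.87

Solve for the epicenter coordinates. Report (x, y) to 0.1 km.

Circle about each station: (x − 15.3)² + (y + 44.4)² = 33.34²; (x + 26.8)² + (y − 31.2)² = 54.22²; (x + 3.7)² + (y + 65.8)² = 46.87².
Subtracting the A equation from the B and C equations removes the quadratic terms:
-84.2 x + 151.2 y = -2342.02
-38.0 x − 42.8 y = 1052.64
Solving the 2×2 system: x ≈ -6.3, y ≈ -19.0 km.

-6.3 km east, -19.0 km north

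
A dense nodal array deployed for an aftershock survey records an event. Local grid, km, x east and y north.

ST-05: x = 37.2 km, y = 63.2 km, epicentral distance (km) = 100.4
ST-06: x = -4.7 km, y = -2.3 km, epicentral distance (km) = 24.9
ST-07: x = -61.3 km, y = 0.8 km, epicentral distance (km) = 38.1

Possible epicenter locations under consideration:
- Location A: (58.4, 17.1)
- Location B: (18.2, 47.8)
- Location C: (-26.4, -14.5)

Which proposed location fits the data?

Location C

For each candidate, compare |candidate − station| to the reported distance:
Location A: residuals ST-05 49.7, ST-06 41.1, ST-07 82.7 → max 82.7 km
Location B: residuals ST-05 75.9, ST-06 30.2, ST-07 54.3 → max 75.9 km
Location C: residuals ST-05 0.0, ST-06 0.0, ST-07 0.0 → max 0.0 km
Only Location C has all residuals ≈ 0.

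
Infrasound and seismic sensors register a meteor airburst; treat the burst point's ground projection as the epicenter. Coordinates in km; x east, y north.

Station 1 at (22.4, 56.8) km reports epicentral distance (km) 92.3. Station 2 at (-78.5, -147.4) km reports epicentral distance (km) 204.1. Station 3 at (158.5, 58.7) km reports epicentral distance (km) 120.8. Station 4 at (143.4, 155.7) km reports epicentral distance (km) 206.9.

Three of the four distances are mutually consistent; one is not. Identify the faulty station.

Station 1

Solve using three stations at a time. Using Station 2, Station 3, Station 4 (subtract circle equations pairwise → linear system) gives (x, y) ≈ (98.8, -46.4).
Distances from that point to each station vs reported:
  Station 1: calculated 128.4 vs reported 92.3 → residual 36.1 km
  Station 2: calculated 204.1 vs reported 204.1 → residual 0.0 km
  Station 3: calculated 120.8 vs reported 120.8 → residual 0.0 km
  Station 4: calculated 206.9 vs reported 206.9 → residual 0.0 km
Station 2, Station 3, Station 4 are mutually consistent (residuals ≈ 0); Station 1 is off by 36.1 km.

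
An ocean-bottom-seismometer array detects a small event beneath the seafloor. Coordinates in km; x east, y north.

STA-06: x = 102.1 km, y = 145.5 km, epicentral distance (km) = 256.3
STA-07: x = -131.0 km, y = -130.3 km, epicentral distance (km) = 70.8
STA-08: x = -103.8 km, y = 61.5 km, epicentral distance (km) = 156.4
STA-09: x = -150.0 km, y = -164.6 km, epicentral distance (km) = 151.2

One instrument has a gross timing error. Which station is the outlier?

Solve using three stations at a time. Using STA-06, STA-08, STA-09 (subtract circle equations pairwise → linear system) gives (x, y) ≈ (-28.0, -75.3).
Distances from that point to each station vs reported:
  STA-06: calculated 256.3 vs reported 256.3 → residual 0.0 km
  STA-07: calculated 116.7 vs reported 70.8 → residual 45.9 km
  STA-08: calculated 156.4 vs reported 156.4 → residual 0.0 km
  STA-09: calculated 151.2 vs reported 151.2 → residual 0.0 km
STA-06, STA-08, STA-09 are mutually consistent (residuals ≈ 0); STA-07 is off by 45.9 km.

STA-07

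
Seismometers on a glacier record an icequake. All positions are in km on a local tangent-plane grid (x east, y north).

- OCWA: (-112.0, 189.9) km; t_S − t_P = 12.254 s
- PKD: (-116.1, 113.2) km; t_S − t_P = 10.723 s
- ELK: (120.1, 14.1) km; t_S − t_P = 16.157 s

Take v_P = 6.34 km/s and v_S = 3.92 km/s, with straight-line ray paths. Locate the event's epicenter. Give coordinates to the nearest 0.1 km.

-6.3 km east, 121.6 km north

Distance from S−P lag: d = Δt · v_P v_S / (v_P − v_S) = Δt · (6.34·3.92)/(6.34−3.92) ≈ 10.2698·Δt.
So d_OCWA = 125.85, d_PKD = 110.12, d_ELK = 165.93 km.
Circle about each station: (x + 112.0)² + (y − 189.9)² = 125.85²; (x + 116.1)² + (y − 113.2)² = 110.12²; (x − 120.1)² + (y − 14.1)² = 165.93².
Subtracting the OCWA equation from the PKD and ELK equations removes the quadratic terms:
-8.2 x − 153.4 y = -18600.75
464.2 x − 351.6 y = -45677.73
Solving the 2×2 system: x ≈ -6.3, y ≈ 121.6 km.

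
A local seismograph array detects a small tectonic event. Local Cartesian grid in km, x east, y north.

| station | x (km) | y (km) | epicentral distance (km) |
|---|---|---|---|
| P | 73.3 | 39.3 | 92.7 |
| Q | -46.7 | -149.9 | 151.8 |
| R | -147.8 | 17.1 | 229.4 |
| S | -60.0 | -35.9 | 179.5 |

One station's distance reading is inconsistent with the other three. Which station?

Solve using three stations at a time. Using P, Q, R (subtract circle equations pairwise → linear system) gives (x, y) ≈ (70.5, -53.4).
Distances from that point to each station vs reported:
  P: calculated 92.7 vs reported 92.7 → residual 0.0 km
  Q: calculated 151.8 vs reported 151.8 → residual 0.0 km
  R: calculated 229.4 vs reported 229.4 → residual 0.0 km
  S: calculated 131.7 vs reported 179.5 → residual 47.8 km
P, Q, R are mutually consistent (residuals ≈ 0); S is off by 47.8 km.

S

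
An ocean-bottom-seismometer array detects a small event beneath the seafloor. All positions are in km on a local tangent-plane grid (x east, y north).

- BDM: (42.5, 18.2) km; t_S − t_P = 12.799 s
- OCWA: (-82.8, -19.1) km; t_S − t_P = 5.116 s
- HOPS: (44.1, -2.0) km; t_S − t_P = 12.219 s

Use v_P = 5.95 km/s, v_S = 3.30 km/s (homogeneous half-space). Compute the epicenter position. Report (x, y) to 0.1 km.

Distance from S−P lag: d = Δt · v_P v_S / (v_P − v_S) = Δt · (5.95·3.30)/(5.95−3.30) ≈ 7.4094·Δt.
So d_BDM = 94.83, d_OCWA = 37.91, d_HOPS = 90.54 km.
Circle about each station: (x − 42.5)² + (y − 18.2)² = 94.83²; (x + 82.8)² + (y + 19.1)² = 37.91²; (x − 44.1)² + (y + 2.0)² = 90.54².
Subtracting pairs of circle equations eliminates x²+y² and gives linear equations (the radical axes):
-250.6 x − 74.6 y = 12638.72
3.2 x − 40.4 y = 606.56
Solving the 2×2 system: x ≈ -44.9, y ≈ -18.6 km.

-44.9 km east, -18.6 km north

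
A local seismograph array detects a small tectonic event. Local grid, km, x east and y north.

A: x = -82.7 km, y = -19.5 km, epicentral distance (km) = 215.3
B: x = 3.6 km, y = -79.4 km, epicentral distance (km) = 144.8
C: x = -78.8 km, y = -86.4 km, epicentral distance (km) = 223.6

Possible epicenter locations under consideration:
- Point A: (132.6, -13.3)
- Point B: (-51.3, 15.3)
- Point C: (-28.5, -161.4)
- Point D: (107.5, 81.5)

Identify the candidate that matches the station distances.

Point A

For each candidate, compare |candidate − station| to the reported distance:
Point A: residuals A 0.1, B 0.1, C 0.1 → max 0.1 km
Point B: residuals A 168.4, B 35.3, C 118.2 → max 168.4 km
Point C: residuals A 63.4, B 56.7, C 133.3 → max 133.3 km
Point D: residuals A 0.1, B 46.7, C 27.2 → max 46.7 km
Only Point A has all residuals ≈ 0.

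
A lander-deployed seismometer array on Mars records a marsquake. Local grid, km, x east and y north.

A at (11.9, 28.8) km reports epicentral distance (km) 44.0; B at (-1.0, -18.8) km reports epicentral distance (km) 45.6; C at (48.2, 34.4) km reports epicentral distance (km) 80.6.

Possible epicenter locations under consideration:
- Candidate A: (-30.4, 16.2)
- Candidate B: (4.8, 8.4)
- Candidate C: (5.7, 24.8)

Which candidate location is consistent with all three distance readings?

For each candidate, compare |candidate − station| to the reported distance:
Candidate A: residuals A 0.1, B 0.1, C 0.1 → max 0.1 km
Candidate B: residuals A 22.4, B 17.8, C 30.0 → max 30.0 km
Candidate C: residuals A 36.6, B 1.5, C 37.0 → max 37.0 km
Only Candidate A has all residuals ≈ 0.

Candidate A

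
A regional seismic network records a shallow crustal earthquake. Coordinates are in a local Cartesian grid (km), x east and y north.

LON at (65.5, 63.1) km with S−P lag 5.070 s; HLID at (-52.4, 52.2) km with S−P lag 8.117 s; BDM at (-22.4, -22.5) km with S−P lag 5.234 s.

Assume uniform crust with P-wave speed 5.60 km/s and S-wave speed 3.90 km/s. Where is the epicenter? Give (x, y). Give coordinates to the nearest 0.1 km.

x ≈ 39.7 km, y ≈ 3.3 km

Distance from S−P lag: d = Δt · v_P v_S / (v_P − v_S) = Δt · (5.60·3.90)/(5.60−3.90) ≈ 12.8471·Δt.
So d_LON = 65.13, d_HLID = 104.28, d_BDM = 67.24 km.
Circle about each station: (x − 65.5)² + (y − 63.1)² = 65.13²; (x + 52.4)² + (y − 52.2)² = 104.28²; (x + 22.4)² + (y + 22.5)² = 67.24².
Subtracting the LON equation from the HLID and BDM equations removes the quadratic terms:
-235.8 x − 21.8 y = -9433.66
-175.8 x − 171.2 y = -7543.15
Solving the 2×2 system: x ≈ 39.7, y ≈ 3.3 km.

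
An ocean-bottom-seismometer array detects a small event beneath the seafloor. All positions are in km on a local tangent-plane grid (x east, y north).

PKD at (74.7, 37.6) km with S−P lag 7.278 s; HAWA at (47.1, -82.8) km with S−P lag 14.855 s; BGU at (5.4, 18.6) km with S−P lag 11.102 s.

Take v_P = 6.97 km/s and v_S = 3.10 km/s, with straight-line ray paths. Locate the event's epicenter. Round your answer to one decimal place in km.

64.0 km east, -1.6 km north

Distance from S−P lag: d = Δt · v_P v_S / (v_P − v_S) = Δt · (6.97·3.10)/(6.97−3.10) ≈ 5.5832·Δt.
So d_PKD = 40.63, d_HAWA = 82.94, d_BGU = 61.98 km.
Circle about each station: (x − 74.7)² + (y − 37.6)² = 40.63²; (x − 47.1)² + (y + 82.8)² = 82.94²; (x − 5.4)² + (y − 18.6)² = 61.98².
Subtracting the PKD equation from the HAWA and BGU equations removes the quadratic terms:
-55.2 x − 240.8 y = -3147.85
-138.6 x − 38.0 y = -8809.45
Solving the 2×2 system: x ≈ 64.0, y ≈ -1.6 km.
Check against PKD (with the unrounded x, y): √((x − 74.7)²+(y − 37.6)²) = 40.63 ≈ 40.63 km. ✓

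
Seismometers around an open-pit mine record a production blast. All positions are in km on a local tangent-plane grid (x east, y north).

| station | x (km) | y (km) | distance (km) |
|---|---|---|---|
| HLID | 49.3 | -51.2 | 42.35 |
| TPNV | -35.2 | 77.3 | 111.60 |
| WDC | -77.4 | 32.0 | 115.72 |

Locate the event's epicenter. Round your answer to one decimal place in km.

(28.7, -14.2)

Circle about each station: (x − 49.3)² + (y + 51.2)² = 42.35²; (x + 35.2)² + (y − 77.3)² = 111.60²; (x + 77.4)² + (y − 32.0)² = 115.72².
Subtracting pairs of circle equations eliminates x²+y² and gives linear equations (the radical axes):
-169.0 x + 257.0 y = -8498.64
-253.4 x + 166.4 y = -9634.77
Solving the 2×2 system: x ≈ 28.7, y ≈ -14.2 km.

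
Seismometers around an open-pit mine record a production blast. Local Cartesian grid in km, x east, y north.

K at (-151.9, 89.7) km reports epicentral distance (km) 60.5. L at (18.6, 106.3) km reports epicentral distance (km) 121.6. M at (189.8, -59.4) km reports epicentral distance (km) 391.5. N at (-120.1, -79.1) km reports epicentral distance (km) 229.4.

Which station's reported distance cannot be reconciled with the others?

Solve using three stations at a time. Using K, M, N (subtract circle equations pairwise → linear system) gives (x, y) ≈ (-141.4, 149.3).
Distances from that point to each station vs reported:
  K: calculated 60.5 vs reported 60.5 → residual 0.0 km
  L: calculated 165.7 vs reported 121.6 → residual 44.1 km
  M: calculated 391.5 vs reported 391.5 → residual 0.0 km
  N: calculated 229.4 vs reported 229.4 → residual 0.0 km
K, M, N are mutually consistent (residuals ≈ 0); L is off by 44.1 km.

L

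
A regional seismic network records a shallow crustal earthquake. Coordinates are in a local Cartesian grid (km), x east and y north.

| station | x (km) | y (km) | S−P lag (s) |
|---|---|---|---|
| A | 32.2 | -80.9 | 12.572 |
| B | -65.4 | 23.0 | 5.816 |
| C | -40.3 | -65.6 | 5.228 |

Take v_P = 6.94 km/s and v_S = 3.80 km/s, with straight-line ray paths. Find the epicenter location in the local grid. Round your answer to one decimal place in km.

x ≈ -57.5 km, y ≈ -25.2 km

Distance from S−P lag: d = Δt · v_P v_S / (v_P − v_S) = Δt · (6.94·3.80)/(6.94−3.80) ≈ 8.3987·Δt.
So d_A = 105.59, d_B = 48.85, d_C = 43.91 km.
Circle about each station: (x − 32.2)² + (y + 80.9)² = 105.59²; (x + 65.4)² + (y − 23.0)² = 48.85²; (x + 40.3)² + (y + 65.6)² = 43.91².
Subtracting pairs of circle equations eliminates x²+y² and gives linear equations (the radical axes):
-195.2 x + 207.8 y = 5987.44
-145.0 x + 30.6 y = 7566.96
Solving the 2×2 system: x ≈ -57.5, y ≈ -25.2 km.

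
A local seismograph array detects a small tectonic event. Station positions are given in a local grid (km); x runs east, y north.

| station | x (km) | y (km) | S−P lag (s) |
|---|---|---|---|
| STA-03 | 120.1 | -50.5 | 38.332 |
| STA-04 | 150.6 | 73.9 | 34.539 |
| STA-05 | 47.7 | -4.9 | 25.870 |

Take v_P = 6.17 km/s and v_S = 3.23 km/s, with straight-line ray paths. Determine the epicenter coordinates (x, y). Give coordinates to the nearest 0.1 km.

(-79.8, 115.5)

Distance from S−P lag: d = Δt · v_P v_S / (v_P − v_S) = Δt · (6.17·3.23)/(6.17−3.23) ≈ 6.7786·Δt.
So d_STA-03 = 259.84, d_STA-04 = 234.13, d_STA-05 = 175.36 km.
Circle about each station: (x − 120.1)² + (y + 50.5)² = 259.84²; (x − 150.6)² + (y − 73.9)² = 234.13²; (x − 47.7)² + (y + 4.9)² = 175.36².
Subtracting the STA-03 equation from the STA-04 and STA-05 equations removes the quadratic terms:
61.0 x + 248.8 y = 23867.28
-144.8 x + 91.2 y = 22090.74
Solving the 2×2 system: x ≈ -79.8, y ≈ 115.5 km.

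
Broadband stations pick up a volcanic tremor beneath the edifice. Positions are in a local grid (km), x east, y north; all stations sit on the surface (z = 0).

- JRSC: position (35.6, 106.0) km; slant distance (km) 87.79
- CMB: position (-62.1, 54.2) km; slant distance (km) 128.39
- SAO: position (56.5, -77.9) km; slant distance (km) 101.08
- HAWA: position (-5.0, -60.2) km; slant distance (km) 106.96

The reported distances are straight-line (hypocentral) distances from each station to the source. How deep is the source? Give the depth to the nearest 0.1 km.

Each station gives a sphere (x−x_i)² + (y−y_i)² + z² = d_i² (stations at z=0).
Subtracting the JRSC sphere from CMB and SAO: z² cancels, leaving linear equations in x and y:
-195.4 x − 103.6 y = -14486.22
41.8 x − 367.8 y = -5752.78
Solving: x ≈ 62.101, y ≈ 22.699 km (keep extra digits for the depth step; rounded: 62.1, 22.7).
Then from the JRSC sphere: z² = 87.79² − (x − 35.6)² − (y − 106.0)² with x = 62.101, y = 22.699, so z ≈ 8.107 ≈ 8.1 km.

8.1 km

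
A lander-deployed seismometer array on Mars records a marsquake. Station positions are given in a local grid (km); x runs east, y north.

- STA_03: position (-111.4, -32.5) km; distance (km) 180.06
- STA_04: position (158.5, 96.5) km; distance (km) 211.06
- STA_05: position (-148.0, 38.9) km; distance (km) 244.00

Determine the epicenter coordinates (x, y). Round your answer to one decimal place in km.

(59.3, -89.8)

Circle about each station: (x + 111.4)² + (y + 32.5)² = 180.06²; (x − 158.5)² + (y − 96.5)² = 211.06²; (x + 148.0)² + (y − 38.9)² = 244.00².
Subtracting the STA_03 equation from the STA_04 and STA_05 equations removes the quadratic terms:
539.8 x + 258.0 y = 8843.57
-73.2 x + 142.8 y = -17163.40
Solving the 2×2 system: x ≈ 59.3, y ≈ -89.8 km.
Check against STA_03 (with the unrounded x, y): √((x + 111.4)²+(y + 32.5)²) = 180.06 ≈ 180.06 km. ✓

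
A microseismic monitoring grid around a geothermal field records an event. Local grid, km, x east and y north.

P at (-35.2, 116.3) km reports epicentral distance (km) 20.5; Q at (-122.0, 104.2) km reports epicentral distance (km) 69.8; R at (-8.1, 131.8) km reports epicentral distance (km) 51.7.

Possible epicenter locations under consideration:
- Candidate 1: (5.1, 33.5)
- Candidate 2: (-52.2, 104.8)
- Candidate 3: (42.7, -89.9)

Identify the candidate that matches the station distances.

For each candidate, compare |candidate − station| to the reported distance:
Candidate 1: residuals P 71.6, Q 75.6, R 47.5 → max 75.6 km
Candidate 2: residuals P 0.0, Q 0.0, R 0.0 → max 0.0 km
Candidate 3: residuals P 199.9, Q 184.8, R 175.7 → max 199.9 km
Only Candidate 2 has all residuals ≈ 0.

Candidate 2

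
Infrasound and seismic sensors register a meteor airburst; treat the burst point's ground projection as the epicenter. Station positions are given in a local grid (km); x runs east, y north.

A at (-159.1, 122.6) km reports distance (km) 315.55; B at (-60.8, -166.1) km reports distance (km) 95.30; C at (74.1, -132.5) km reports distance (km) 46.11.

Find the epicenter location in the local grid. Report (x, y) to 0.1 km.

(28.0, -131.5)

Circle about each station: (x + 159.1)² + (y − 122.6)² = 315.55²; (x + 60.8)² + (y + 166.1)² = 95.30²; (x − 74.1)² + (y + 132.5)² = 46.11².
Subtracting pairs of circle equations eliminates x²+y² and gives linear equations (the radical axes):
196.6 x − 577.4 y = 81431.99
466.4 x − 510.2 y = 80149.16
Solving the 2×2 system: x ≈ 28.0, y ≈ -131.5 km.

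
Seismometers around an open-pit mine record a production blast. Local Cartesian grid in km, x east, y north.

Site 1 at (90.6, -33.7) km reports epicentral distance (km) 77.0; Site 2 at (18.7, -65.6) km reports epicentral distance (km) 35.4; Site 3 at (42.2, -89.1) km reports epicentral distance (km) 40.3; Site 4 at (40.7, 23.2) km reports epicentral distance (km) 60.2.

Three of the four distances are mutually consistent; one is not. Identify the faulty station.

Solve using three stations at a time. Using Site 1, Site 2, Site 4 (subtract circle equations pairwise → linear system) gives (x, y) ≈ (13.7, -30.6).
Distances from that point to each station vs reported:
  Site 1: calculated 77.0 vs reported 77.0 → residual 0.0 km
  Site 2: calculated 35.4 vs reported 35.4 → residual 0.0 km
  Site 3: calculated 65.1 vs reported 40.3 → residual 24.8 km
  Site 4: calculated 60.2 vs reported 60.2 → residual 0.0 km
Site 1, Site 2, Site 4 are mutually consistent (residuals ≈ 0); Site 3 is off by 24.8 km.

Site 3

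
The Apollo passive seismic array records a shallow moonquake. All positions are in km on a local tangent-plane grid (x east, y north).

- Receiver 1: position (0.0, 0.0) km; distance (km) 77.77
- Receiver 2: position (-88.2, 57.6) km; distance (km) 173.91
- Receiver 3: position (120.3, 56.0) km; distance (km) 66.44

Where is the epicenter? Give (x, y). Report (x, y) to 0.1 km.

x ≈ 77.6 km, y ≈ 5.1 km

Circle about each station: x² + y² = 77.77²; (x + 88.2)² + (y − 57.6)² = 173.91²; (x − 120.3)² + (y − 56.0)² = 66.44².
Subtracting pairs of circle equations eliminates x²+y² and gives linear equations (the radical axes):
-176.4 x + 115.2 y = -13099.52
240.6 x + 112.0 y = 19241.99
Solving the 2×2 system: x ≈ 77.6, y ≈ 5.1 km.
Check against Receiver 1 (with the unrounded x, y): √(x²+y²) = 77.76 ≈ 77.77 km. ✓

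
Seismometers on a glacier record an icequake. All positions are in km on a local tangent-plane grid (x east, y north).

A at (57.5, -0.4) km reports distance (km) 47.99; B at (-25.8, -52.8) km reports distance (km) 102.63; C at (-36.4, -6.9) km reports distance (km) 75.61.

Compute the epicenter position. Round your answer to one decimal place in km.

Circle about each station: (x − 57.5)² + (y + 0.4)² = 47.99²; (x + 25.8)² + (y + 52.8)² = 102.63²; (x + 36.4)² + (y + 6.9)² = 75.61².
Subtracting the A equation from the B and C equations removes the quadratic terms:
-166.6 x − 104.8 y = -8082.81
-187.8 x − 13.0 y = -5347.67
Solving the 2×2 system: x ≈ 26.0, y ≈ 35.8 km.

26.0 km east, 35.8 km north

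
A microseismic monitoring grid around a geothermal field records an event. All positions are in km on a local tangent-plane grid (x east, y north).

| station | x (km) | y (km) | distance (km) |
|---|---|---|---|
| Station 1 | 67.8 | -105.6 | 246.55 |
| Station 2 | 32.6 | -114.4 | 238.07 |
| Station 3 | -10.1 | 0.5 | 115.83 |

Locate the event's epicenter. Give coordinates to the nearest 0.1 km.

(-61.7, 104.2)

Circle about each station: (x − 67.8)² + (y + 105.6)² = 246.55²; (x − 32.6)² + (y + 114.4)² = 238.07²; (x + 10.1)² + (y − 0.5)² = 115.83².
Subtracting the Station 1 equation from the Station 2 and Station 3 equations removes the quadratic terms:
-70.4 x − 17.6 y = 2511.50
-155.8 x + 212.2 y = 31724.37
Solving the 2×2 system: x ≈ -61.7, y ≈ 104.2 km.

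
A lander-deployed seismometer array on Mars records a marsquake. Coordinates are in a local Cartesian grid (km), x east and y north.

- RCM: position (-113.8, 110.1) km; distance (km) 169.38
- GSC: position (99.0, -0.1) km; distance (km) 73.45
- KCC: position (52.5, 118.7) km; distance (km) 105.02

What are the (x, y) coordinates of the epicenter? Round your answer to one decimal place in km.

Circle about each station: (x + 113.8)² + (y − 110.1)² = 169.38²; (x − 99.0)² + (y + 0.1)² = 73.45²; (x − 52.5)² + (y − 118.7)² = 105.02².
Subtracting pairs of circle equations eliminates x²+y² and gives linear equations (the radical axes):
425.6 x − 220.4 y = 8023.24
332.6 x + 17.2 y = 9433.87
Solving the 2×2 system: x ≈ 27.5, y ≈ 16.7 km.

x ≈ 27.5 km, y ≈ 16.7 km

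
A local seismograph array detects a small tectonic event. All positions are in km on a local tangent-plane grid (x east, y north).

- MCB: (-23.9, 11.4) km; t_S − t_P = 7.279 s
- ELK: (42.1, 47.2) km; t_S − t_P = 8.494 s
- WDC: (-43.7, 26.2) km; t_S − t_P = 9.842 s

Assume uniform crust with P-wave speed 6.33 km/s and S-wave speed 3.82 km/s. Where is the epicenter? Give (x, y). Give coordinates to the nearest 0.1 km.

Distance from S−P lag: d = Δt · v_P v_S / (v_P − v_S) = Δt · (6.33·3.82)/(6.33−3.82) ≈ 9.6337·Δt.
So d_MCB = 70.12, d_ELK = 81.83, d_WDC = 94.81 km.
Circle about each station: (x + 23.9)² + (y − 11.4)² = 70.12²; (x − 42.1)² + (y − 47.2)² = 81.83²; (x + 43.7)² + (y − 26.2)² = 94.81².
Subtracting pairs of circle equations eliminates x²+y² and gives linear equations (the radical axes):
132.0 x + 71.6 y = 1519.75
-39.6 x + 29.6 y = -2177.16
Solving the 2×2 system: x ≈ 29.8, y ≈ -33.7 km.

x ≈ 29.8 km, y ≈ -33.7 km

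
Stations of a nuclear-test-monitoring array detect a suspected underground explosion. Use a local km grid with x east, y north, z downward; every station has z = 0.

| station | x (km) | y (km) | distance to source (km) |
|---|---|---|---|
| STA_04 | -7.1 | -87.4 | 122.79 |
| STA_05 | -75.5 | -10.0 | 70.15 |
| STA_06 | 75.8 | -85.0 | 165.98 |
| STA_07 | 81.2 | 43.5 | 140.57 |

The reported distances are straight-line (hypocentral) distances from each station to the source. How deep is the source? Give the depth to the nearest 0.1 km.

Each station gives a sphere (x−x_i)² + (y−y_i)² + z² = d_i² (stations at z=0).
Subtracting the STA_04 sphere from STA_05 and STA_06: z² cancels, leaving linear equations in x and y:
-136.8 x + 154.8 y = 8267.44
165.8 x + 4.8 y = -7190.51
Solving: x ≈ -43.794, y ≈ 14.705 km (keep extra digits for the depth step; rounded: -43.8, 14.7).
Then from the STA_04 sphere: z² = 122.79² − (x + 7.1)² − (y + 87.4)² with x = -43.794, y = 14.705, so z ≈ 57.494 ≈ 57.5 km.

depth ≈ 57.5 km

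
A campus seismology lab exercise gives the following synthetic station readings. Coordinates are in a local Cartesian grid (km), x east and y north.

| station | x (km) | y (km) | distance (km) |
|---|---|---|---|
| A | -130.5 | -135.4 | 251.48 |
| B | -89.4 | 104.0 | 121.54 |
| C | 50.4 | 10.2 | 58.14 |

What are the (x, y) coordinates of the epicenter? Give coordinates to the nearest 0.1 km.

x ≈ 24.8 km, y ≈ 62.4 km

Circle about each station: (x + 130.5)² + (y + 135.4)² = 251.48²; (x + 89.4)² + (y − 104.0)² = 121.54²; (x − 50.4)² + (y − 10.2)² = 58.14².
Subtracting the A equation from the B and C equations removes the quadratic terms:
82.2 x + 478.8 y = 31915.17
361.8 x + 291.2 y = 27142.72
Solving the 2×2 system: x ≈ 24.8, y ≈ 62.4 km.
Check against A (with the unrounded x, y): √((x + 130.5)²+(y + 135.4)²) = 251.48 ≈ 251.48 km. ✓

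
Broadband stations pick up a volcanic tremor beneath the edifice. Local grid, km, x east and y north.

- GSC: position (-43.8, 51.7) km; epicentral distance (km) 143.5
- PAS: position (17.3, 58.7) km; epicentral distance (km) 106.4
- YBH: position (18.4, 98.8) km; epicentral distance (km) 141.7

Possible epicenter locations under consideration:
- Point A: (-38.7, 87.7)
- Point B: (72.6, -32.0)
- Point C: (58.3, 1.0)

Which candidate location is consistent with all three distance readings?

Point B

For each candidate, compare |candidate − station| to the reported distance:
Point A: residuals GSC 107.1, PAS 43.3, YBH 83.5 → max 107.1 km
Point B: residuals GSC 0.1, PAS 0.2, YBH 0.1 → max 0.2 km
Point C: residuals GSC 29.5, PAS 35.6, YBH 36.1 → max 36.1 km
Only Point B has all residuals ≈ 0.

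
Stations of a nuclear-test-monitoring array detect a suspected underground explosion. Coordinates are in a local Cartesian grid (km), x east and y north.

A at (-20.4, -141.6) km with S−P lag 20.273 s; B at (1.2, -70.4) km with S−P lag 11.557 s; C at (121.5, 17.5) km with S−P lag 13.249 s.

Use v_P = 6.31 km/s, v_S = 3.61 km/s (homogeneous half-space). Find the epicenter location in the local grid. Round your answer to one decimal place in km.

Distance from S−P lag: d = Δt · v_P v_S / (v_P − v_S) = Δt · (6.31·3.61)/(6.31−3.61) ≈ 8.4367·Δt.
So d_A = 171.04, d_B = 97.50, d_C = 111.78 km.
Circle about each station: (x + 20.4)² + (y + 141.6)² = 171.04²; (x − 1.2)² + (y + 70.4)² = 97.50²; (x − 121.5)² + (y − 17.5)² = 111.78².
Subtracting the A equation from the B and C equations removes the quadratic terms:
43.2 x + 142.4 y = 4239.31
283.8 x + 318.2 y = 11361.69
Solving the 2×2 system: x ≈ 10.1, y ≈ 26.7 km.
Check against A (with the unrounded x, y): √((x + 20.4)²+(y + 141.6)²) = 171.05 ≈ 171.04 km. ✓

10.1 km east, 26.7 km north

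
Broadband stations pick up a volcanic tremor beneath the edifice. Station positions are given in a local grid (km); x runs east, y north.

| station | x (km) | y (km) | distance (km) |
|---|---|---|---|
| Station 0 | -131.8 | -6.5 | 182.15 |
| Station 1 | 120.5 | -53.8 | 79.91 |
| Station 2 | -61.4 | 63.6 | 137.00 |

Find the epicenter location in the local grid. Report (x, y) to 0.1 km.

50.1 km east, -16.0 km north

Circle about each station: (x + 131.8)² + (y + 6.5)² = 182.15²; (x − 120.5)² + (y + 53.8)² = 79.91²; (x + 61.4)² + (y − 63.6)² = 137.00².
Subtracting pairs of circle equations eliminates x²+y² and gives linear equations (the radical axes):
504.6 x − 94.6 y = 26794.21
140.8 x + 140.2 y = 4811.05
Solving the 2×2 system: x ≈ 50.1, y ≈ -16.0 km.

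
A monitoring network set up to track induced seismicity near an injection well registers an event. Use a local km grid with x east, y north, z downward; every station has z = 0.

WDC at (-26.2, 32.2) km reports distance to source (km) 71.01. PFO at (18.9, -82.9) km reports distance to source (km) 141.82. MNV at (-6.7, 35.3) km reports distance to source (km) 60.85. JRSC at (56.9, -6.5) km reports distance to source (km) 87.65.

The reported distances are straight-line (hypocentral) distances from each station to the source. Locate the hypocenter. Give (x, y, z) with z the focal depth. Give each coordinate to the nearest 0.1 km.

Each station gives a sphere (x−x_i)² + (y−y_i)² + z² = d_i² (stations at z=0).
Subtracting the WDC sphere from PFO and MNV: z² cancels, leaving linear equations in x and y:
90.2 x − 230.2 y = -9564.15
39.0 x + 6.2 y = 907.40
Solving: x ≈ 15.685, y ≈ 47.693 km (keep extra digits for the depth step; rounded: 15.7, 47.7).
Then from the WDC sphere: z² = 71.01² − (x + 26.2)² − (y − 32.2)² with x = 15.685, y = 47.693, so z ≈ 55.209 ≈ 55.2 km.
Check against JRSC (with the unrounded solution): distance 87.66 ≈ 87.65 km. ✓

(15.7, 47.7, 55.2)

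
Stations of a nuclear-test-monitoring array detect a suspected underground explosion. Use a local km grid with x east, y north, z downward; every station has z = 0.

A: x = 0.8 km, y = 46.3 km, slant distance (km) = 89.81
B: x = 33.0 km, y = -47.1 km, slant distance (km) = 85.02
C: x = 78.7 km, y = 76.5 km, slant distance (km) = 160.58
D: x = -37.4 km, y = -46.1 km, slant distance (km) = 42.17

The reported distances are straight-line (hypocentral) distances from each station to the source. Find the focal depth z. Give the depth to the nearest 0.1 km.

Each station gives a sphere (x−x_i)² + (y−y_i)² + z² = d_i² (stations at z=0).
Subtracting the A sphere from B and C: z² cancels, leaving linear equations in x and y:
64.4 x − 186.8 y = 2000.52
155.8 x + 60.4 y = -7818.49
Solving: x ≈ -40.604, y ≈ -24.708 km (keep extra digits for the depth step; rounded: -40.6, -24.7).
Then from the A sphere: z² = 89.81² − (x − 0.8)² − (y − 46.3)² with x = -40.604, y = -24.708, so z ≈ 36.186 ≈ 36.2 km.

z ≈ 36.2 km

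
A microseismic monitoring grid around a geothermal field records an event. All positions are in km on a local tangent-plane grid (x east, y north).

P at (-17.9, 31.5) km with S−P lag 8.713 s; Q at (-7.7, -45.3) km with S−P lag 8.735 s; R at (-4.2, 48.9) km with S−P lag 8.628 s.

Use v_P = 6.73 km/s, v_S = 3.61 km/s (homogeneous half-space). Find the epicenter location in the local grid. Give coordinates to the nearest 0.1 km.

x ≈ 42.5 km, y ≈ 0.6 km

Distance from S−P lag: d = Δt · v_P v_S / (v_P − v_S) = Δt · (6.73·3.61)/(6.73−3.61) ≈ 7.7870·Δt.
So d_P = 67.85, d_Q = 68.02, d_R = 67.19 km.
Circle about each station: (x + 17.9)² + (y − 31.5)² = 67.85²; (x + 7.7)² + (y + 45.3)² = 68.02²; (x + 4.2)² + (y − 48.9)² = 67.19².
Subtracting the P equation from the Q and R equations removes the quadratic terms:
20.4 x − 153.6 y = 775.62
27.4 x + 34.8 y = 1185.32
Solving the 2×2 system: x ≈ 42.5, y ≈ 0.6 km.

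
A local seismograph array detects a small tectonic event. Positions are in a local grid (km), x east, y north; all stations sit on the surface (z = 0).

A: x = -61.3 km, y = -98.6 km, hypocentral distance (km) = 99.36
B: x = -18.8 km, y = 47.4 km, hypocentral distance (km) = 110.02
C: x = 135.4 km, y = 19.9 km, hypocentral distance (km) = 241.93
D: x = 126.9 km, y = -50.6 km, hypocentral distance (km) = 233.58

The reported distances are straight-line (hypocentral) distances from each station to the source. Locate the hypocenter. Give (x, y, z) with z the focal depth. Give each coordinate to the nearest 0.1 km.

x ≈ -101.0 km, y ≈ -15.5 km, depth ≈ 37.3 km

Each station gives a sphere (x−x_i)² + (y−y_i)² + z² = d_i² (stations at z=0).
Subtracting the A sphere from B and C: z² cancels, leaving linear equations in x and y:
85.0 x + 292.0 y = -13111.44
393.4 x + 237.0 y = -43408.20
Solving: x ≈ -101.003, y ≈ -15.501 km (keep extra digits for the depth step; rounded: -101.0, -15.5).
Then from the A sphere: z² = 99.36² − (x + 61.3)² − (y + 98.6)² with x = -101.003, y = -15.501, so z ≈ 37.291 ≈ 37.3 km.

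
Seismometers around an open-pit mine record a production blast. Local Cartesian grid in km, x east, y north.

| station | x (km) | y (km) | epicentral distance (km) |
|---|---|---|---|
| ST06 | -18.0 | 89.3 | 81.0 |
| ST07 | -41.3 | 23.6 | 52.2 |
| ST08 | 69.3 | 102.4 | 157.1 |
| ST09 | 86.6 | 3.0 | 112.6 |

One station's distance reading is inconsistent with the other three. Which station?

Solve using three stations at a time. Using ST07, ST08, ST09 (subtract circle equations pairwise → linear system) gives (x, y) ≈ (-22.5, -25.1).
Distances from that point to each station vs reported:
  ST06: calculated 114.5 vs reported 81.0 → residual 33.5 km
  ST07: calculated 52.3 vs reported 52.2 → residual 0.1 km
  ST08: calculated 157.1 vs reported 157.1 → residual 0.0 km
  ST09: calculated 112.6 vs reported 112.6 → residual 0.0 km
ST07, ST08, ST09 are mutually consistent (residuals ≈ 0); ST06 is off by 33.5 km.

ST06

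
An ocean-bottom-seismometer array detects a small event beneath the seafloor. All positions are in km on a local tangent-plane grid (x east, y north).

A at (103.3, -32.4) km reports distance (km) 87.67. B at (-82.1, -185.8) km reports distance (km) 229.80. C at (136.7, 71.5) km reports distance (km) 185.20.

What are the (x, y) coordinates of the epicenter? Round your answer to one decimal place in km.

Circle about each station: (x − 103.3)² + (y + 32.4)² = 87.67²; (x + 82.1)² + (y + 185.8)² = 229.80²; (x − 136.7)² + (y − 71.5)² = 185.20².
Subtracting the A equation from the B and C equations removes the quadratic terms:
-370.8 x − 306.8 y = -15580.61
66.8 x + 207.8 y = -14534.52
Solving the 2×2 system: x ≈ 136.1, y ≈ -113.7 km.

(136.1, -113.7)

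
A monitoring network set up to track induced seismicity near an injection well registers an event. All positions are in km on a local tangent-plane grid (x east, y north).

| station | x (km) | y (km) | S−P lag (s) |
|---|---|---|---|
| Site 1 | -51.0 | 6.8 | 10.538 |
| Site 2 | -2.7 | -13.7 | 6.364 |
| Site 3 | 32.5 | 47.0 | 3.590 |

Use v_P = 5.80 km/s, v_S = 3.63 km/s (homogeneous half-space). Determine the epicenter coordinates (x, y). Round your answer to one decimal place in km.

Distance from S−P lag: d = Δt · v_P v_S / (v_P − v_S) = Δt · (5.80·3.63)/(5.80−3.63) ≈ 9.7023·Δt.
So d_Site 1 = 102.24, d_Site 2 = 61.75, d_Site 3 = 34.83 km.
Circle about each station: (x + 51.0)² + (y − 6.8)² = 102.24²; (x + 2.7)² + (y + 13.7)² = 61.75²; (x − 32.5)² + (y − 47.0)² = 34.83².
Subtracting the Site 1 equation from the Site 2 and Site 3 equations removes the quadratic terms:
96.6 x − 41.0 y = 4187.70
167.0 x + 80.4 y = 9857.90
Solving the 2×2 system: x ≈ 50.7, y ≈ 17.3 km.

x ≈ 50.7 km, y ≈ 17.3 km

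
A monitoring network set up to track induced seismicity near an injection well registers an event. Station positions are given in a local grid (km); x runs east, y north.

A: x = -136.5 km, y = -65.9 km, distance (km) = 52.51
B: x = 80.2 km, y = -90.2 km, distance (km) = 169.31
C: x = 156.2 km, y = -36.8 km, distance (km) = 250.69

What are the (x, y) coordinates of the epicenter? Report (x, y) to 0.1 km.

(-89.1, -88.5)

Circle about each station: (x + 136.5)² + (y + 65.9)² = 52.51²; (x − 80.2)² + (y + 90.2)² = 169.31²; (x − 156.2)² + (y + 36.8)² = 250.69².
Subtracting pairs of circle equations eliminates x²+y² and gives linear equations (the radical axes):
433.4 x − 48.6 y = -34315.56
585.4 x + 58.2 y = -57310.56
Solving the 2×2 system: x ≈ -89.1, y ≈ -88.5 km.
Check against A (with the unrounded x, y): √((x + 136.5)²+(y + 65.9)²) = 52.51 ≈ 52.51 km. ✓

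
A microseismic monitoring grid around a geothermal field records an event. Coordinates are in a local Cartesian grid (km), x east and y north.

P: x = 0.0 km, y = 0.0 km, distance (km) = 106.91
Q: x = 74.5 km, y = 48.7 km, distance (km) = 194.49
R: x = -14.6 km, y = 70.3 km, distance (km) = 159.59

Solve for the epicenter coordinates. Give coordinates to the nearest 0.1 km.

-72.8 km east, -78.3 km north

Circle about each station: x² + y² = 106.91²; (x − 74.5)² + (y − 48.7)² = 194.49²; (x + 14.6)² + (y − 70.3)² = 159.59².
Subtracting pairs of circle equations eliminates x²+y² and gives linear equations (the radical axes):
149.0 x + 97.4 y = -18474.67
-29.2 x + 140.6 y = -8883.97
Solving the 2×2 system: x ≈ -72.8, y ≈ -78.3 km.
Check against P (with the unrounded x, y): √(x²+y²) = 106.92 ≈ 106.91 km. ✓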